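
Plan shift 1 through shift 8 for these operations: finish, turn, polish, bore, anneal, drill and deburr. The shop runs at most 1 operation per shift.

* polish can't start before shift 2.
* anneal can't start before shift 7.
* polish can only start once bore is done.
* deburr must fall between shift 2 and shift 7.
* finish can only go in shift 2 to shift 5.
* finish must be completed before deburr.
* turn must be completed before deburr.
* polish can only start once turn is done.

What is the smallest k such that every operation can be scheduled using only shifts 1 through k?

7

The precedence chain requires at least 2 distinct shifts.
With at most 1 per shift and 7 operations, at least 7 shifts are needed.
anneal can't be placed before shift 7, so the schedule must run through at least shift 7.
7 works (last occupied shift: shift 7): for example bore -> shift 3, polish -> shift 4, anneal -> shift 7, drill -> shift 6, finish -> shift 2, turn -> shift 1, deburr -> shift 5.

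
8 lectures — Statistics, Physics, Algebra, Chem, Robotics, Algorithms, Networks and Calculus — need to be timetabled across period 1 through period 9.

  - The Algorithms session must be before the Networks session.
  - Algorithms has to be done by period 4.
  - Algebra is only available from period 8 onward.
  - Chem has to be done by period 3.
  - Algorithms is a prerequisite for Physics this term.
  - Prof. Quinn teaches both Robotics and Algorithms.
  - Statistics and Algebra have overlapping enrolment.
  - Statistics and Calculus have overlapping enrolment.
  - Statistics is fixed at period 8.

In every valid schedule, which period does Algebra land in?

Algebra's window is period 8–period 9.
Statistics is fixed at period 8, and Algebra can't share a period with Statistics.
So Algebra must be period 9.

period 9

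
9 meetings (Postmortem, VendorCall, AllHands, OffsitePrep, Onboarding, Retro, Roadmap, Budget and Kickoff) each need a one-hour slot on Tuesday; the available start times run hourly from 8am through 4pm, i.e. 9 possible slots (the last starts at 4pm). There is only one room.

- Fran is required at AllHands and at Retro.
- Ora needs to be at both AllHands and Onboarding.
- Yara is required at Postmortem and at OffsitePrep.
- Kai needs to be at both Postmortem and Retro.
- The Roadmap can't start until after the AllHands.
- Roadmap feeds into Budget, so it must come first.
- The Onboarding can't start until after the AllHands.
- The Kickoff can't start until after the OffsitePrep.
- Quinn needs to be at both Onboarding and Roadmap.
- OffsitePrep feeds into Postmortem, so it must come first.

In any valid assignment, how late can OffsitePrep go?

2pm

Downstream work caps OffsitePrep at 3pm.
OffsitePrep at 2pm is achievable: Budget in 11am, Onboarding in 10am, VendorCall in 12pm, Roadmap in 9am, Retro in 1pm, Kickoff in 4pm, OffsitePrep in 2pm, Postmortem in 3pm, AllHands in 8am.
Nothing later works — the conflict and capacity constraints rule out every slot after 2pm.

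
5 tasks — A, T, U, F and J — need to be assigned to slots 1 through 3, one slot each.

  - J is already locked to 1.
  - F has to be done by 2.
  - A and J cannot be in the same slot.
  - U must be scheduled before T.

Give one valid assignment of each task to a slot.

F in 1, T in 2, J in 1, A in 2, U in 1

Checking: U(1) before T(2); A(2) != J(1); F=1 in [1,2]; J=1 in [1,1].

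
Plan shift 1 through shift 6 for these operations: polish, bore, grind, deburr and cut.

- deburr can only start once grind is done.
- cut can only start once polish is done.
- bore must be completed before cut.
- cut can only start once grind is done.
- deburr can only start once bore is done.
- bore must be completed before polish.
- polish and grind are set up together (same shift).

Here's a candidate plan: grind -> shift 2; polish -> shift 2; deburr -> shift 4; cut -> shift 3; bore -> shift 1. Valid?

bore must be completed before polish — holds.
cut can only start once grind is done — holds.
deburr can only start once grind is done — holds.
polish and grind are set up together (same shift) — holds.
deburr can only start once bore is done — holds.
bore must be completed before cut — holds.
cut can only start once polish is done — holds.

Valid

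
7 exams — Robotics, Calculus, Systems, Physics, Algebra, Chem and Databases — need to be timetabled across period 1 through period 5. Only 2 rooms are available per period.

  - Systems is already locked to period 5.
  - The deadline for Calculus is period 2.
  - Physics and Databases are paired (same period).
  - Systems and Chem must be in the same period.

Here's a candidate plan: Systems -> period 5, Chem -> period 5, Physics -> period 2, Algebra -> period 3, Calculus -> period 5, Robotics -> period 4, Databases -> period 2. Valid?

The deadline for Calculus is period 2 — violated.
Physics and Databases are paired (same period) — holds.
Systems is already locked to period 5 — holds.
Only 2 rooms are available per period — violated.
Systems and Chem must be in the same period — holds.

Invalid. The deadline for Calculus is period 2.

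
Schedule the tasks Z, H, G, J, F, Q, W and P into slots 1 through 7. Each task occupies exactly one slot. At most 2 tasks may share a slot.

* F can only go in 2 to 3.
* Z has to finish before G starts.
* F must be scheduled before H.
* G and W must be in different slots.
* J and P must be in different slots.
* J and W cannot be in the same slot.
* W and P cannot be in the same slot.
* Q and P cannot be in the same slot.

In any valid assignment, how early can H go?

Precedence pushes H to at least 3.
H at 3 is achievable: J in 1, Q in 3, P in 5, H in 3, G in 2, W in 4, Z in 1, F in 2.

3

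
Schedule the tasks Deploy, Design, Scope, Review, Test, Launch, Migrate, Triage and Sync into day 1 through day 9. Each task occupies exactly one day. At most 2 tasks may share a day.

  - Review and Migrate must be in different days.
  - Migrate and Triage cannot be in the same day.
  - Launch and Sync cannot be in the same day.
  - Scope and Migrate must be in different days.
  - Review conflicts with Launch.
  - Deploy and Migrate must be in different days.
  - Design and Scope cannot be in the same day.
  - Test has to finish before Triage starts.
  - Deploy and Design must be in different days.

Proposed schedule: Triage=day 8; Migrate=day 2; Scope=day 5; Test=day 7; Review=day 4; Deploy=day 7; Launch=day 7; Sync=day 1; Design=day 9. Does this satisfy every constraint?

Migrate and Triage cannot be in the same day — holds.
Deploy and Migrate must be in different days — holds.
Deploy and Design must be in different days — holds.
Test has to finish before Triage starts — holds.
At most 2 tasks may share a day — violated.
Design and Scope cannot be in the same day — holds.
Review and Migrate must be in different days — holds.
Review conflicts with Launch — holds.
Launch and Sync cannot be in the same day — holds.
Scope and Migrate must be in different days — holds.

No — it violates: At most 2 tasks may share a day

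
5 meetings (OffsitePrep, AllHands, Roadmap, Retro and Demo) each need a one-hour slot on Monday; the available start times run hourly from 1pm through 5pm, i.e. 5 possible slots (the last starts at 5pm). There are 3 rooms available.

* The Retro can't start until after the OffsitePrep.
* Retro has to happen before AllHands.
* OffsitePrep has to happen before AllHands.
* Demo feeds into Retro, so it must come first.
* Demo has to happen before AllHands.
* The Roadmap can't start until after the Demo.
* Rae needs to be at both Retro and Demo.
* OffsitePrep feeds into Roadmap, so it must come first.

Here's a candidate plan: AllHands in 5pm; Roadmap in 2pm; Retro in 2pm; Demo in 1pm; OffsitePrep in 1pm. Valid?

Yes, all constraints hold

Retro has to happen before AllHands — holds.
The Roadmap can't start until after the Demo — holds.
Demo feeds into Retro, so it must come first — holds.
Rae needs to be at both Retro and Demo — holds.
The Retro can't start until after the OffsitePrep — holds.
Demo has to happen before AllHands — holds.
OffsitePrep has to happen before AllHands — holds.
There are 3 rooms available — holds.
OffsitePrep feeds into Roadmap, so it must come first — holds.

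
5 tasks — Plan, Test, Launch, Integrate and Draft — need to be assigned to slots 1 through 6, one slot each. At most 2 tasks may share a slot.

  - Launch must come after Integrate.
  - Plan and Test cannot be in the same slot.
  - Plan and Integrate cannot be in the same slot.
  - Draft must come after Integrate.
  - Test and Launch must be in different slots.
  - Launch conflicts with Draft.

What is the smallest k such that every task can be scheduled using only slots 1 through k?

The precedence chain requires at least 2 distinct slots.
With at most 2 per slot and 5 tasks, at least 3 slots are needed.
3 works (last occupied slot: 3): for example Plan in 2, Integrate in 1, Launch in 2, Test in 1, Draft in 3.

3 slots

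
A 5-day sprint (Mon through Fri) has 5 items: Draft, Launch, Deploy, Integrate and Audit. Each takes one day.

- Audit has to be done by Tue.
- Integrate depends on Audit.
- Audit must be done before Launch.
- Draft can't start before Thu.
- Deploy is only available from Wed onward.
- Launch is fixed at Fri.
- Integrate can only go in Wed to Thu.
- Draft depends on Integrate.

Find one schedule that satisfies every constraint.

Integrate=Wed; Deploy=Wed; Launch=Fri; Audit=Mon; Draft=Thu

Checking: Integrate(Wed) before Draft(Thu); Audit(Mon) before Integrate(Wed); Audit(Mon) before Launch(Fri); Integrate=Wed in [Wed,Thu]; Audit=Mon in [Mon,Tue]; Launch=Fri in [Fri,Fri]; Draft=Thu in [Thu,Fri]; Deploy=Wed in [Wed,Fri].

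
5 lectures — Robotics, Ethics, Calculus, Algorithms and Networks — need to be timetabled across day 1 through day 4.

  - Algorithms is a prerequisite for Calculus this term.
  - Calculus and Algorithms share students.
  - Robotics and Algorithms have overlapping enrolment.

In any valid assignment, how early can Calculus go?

day 2

Precedence pushes Calculus to at least day 2.
Calculus at day 2 is achievable: Networks in day 1, Ethics in day 1, Algorithms in day 1, Calculus in day 2, Robotics in day 2.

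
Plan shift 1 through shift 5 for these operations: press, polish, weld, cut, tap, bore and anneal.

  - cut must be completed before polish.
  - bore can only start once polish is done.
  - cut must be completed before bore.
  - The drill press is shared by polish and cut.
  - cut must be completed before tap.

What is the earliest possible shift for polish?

Precedence pushes polish to at least shift 2; downstream work caps polish at shift 4.
polish at shift 2 is achievable: tap -> shift 2; weld -> shift 1; polish -> shift 2; cut -> shift 1; bore -> shift 3; anneal -> shift 1; press -> shift 1.

shift 2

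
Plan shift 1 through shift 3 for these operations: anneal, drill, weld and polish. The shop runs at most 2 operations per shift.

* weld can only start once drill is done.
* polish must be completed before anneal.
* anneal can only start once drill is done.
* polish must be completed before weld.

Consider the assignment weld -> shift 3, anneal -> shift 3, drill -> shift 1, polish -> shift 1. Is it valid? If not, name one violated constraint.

anneal can only start once drill is done — holds.
polish must be completed before anneal — holds.
weld can only start once drill is done — holds.
The shop runs at most 2 operations per shift — holds.
polish must be completed before weld — holds.

Valid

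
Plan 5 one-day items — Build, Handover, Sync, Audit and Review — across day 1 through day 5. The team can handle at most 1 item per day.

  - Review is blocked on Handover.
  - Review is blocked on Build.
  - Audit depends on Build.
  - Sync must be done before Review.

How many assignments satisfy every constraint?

18

Splitting on Build: it can be day 1 (8), day 2 (6), day 3 (4). Listing each branch's schedules as (Handover, Sync, Audit, Review) by day number:
Build=day 1: (2,3,4,5) (2,3,5,4) (2,4,3,5) (3,2,4,5) (3,2,5,4) (3,4,2,5) (4,2,3,5) (4,3,2,5) — 8.
Build=day 2: (1,3,4,5) (1,3,5,4) (1,4,3,5) (3,1,4,5) (3,1,5,4) (4,1,3,5) — 6.
Build=day 3: (1,2,4,5) (1,2,5,4) (2,1,4,5) (2,1,5,4) — 4.
Summing: 8 + 6 + 4 = 18.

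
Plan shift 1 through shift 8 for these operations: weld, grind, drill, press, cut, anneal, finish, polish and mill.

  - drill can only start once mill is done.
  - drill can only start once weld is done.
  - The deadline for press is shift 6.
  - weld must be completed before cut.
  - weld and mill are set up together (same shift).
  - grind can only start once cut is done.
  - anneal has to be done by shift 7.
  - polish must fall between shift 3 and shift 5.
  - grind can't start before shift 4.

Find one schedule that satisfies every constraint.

polish in shift 3, finish in shift 1, anneal in shift 1, grind in shift 4, mill in shift 1, press in shift 1, drill in shift 2, weld in shift 1, cut in shift 2

Checking: mill(shift 1) before drill(shift 2); weld(shift 1) before cut(shift 2); cut(shift 2) before grind(shift 4); weld(shift 1) before drill(shift 2); weld = mill = shift 1; press=shift 1 in [shift 1,shift 6]; polish=shift 3 in [shift 3,shift 5]; anneal=shift 1 in [shift 1,shift 7]; grind=shift 4 in [shift 4,shift 8].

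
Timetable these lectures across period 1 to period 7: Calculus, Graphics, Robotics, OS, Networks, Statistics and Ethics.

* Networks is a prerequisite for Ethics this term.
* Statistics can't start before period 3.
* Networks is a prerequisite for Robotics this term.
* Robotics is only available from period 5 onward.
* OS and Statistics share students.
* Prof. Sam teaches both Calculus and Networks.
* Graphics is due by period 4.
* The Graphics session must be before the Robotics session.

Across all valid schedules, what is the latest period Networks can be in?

Downstream work caps Networks at period 6.
Networks at period 6 is achievable: Ethics -> period 7, Calculus -> period 1, Graphics -> period 1, Robotics -> period 7, Networks -> period 6, OS -> period 1, Statistics -> period 3.

period 6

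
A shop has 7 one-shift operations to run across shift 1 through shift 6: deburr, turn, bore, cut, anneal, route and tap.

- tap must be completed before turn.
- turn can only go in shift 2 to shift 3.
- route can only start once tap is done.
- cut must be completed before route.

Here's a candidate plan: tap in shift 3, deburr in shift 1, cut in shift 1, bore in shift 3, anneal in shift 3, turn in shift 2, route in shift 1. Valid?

turn can only go in shift 2 to shift 3 — holds.
tap must be completed before turn — violated.
route can only start once tap is done — violated.
cut must be completed before route — violated.

No. route can only start once tap is done is not satisfied.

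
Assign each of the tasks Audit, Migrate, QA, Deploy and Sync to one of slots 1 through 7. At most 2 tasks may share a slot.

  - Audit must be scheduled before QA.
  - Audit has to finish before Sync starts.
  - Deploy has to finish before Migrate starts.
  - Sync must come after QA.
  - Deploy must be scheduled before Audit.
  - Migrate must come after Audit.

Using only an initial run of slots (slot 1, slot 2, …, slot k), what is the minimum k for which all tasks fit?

4 slots

The precedence chain requires at least 4 distinct slots.
With at most 2 per slot and 5 tasks, at least 3 slots are needed.
4 works (last occupied slot: 4): for example Audit -> 2; QA -> 3; Migrate -> 3; Sync -> 4; Deploy -> 1.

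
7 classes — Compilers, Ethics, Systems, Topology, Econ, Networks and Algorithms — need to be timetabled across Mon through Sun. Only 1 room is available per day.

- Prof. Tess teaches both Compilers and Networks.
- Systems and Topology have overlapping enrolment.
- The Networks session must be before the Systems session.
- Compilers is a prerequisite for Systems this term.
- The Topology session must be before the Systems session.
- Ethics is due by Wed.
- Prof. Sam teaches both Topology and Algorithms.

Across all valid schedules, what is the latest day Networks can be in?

Downstream work caps Networks at Sat.
Networks at Sat is achievable: Networks -> Sat, Econ -> Thu, Compilers -> Tue, Topology -> Wed, Algorithms -> Fri, Ethics -> Mon, Systems -> Sun.

Sat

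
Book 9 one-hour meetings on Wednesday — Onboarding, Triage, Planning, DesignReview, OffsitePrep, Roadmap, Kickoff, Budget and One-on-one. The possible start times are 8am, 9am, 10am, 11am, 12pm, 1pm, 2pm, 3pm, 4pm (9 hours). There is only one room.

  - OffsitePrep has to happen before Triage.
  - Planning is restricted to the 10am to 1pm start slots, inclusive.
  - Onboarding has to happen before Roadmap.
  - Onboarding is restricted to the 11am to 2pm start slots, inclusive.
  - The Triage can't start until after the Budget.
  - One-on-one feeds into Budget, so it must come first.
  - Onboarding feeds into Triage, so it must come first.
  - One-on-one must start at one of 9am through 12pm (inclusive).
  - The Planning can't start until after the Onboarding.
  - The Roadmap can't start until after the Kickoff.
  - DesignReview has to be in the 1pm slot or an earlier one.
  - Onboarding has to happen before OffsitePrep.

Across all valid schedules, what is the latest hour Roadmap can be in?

4pm

Precedence pushes Roadmap to at least 12pm.
Roadmap at 4pm is achievable: Kickoff in 3pm, Planning in 12pm, Roadmap in 4pm, OffsitePrep in 1pm, Triage in 2pm, DesignReview in 8am, One-on-one in 9am, Budget in 10am, Onboarding in 11am.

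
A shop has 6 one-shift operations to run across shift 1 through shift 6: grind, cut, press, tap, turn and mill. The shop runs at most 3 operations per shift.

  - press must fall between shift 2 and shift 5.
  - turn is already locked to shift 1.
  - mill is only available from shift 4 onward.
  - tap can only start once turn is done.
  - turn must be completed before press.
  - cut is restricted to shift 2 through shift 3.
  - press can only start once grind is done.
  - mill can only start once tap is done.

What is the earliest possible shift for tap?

shift 2

Precedence pushes tap to at least shift 2; downstream work caps tap at shift 5.
tap at shift 2 is achievable: tap -> shift 2, grind -> shift 1, press -> shift 2, turn -> shift 1, cut -> shift 2, mill -> shift 4.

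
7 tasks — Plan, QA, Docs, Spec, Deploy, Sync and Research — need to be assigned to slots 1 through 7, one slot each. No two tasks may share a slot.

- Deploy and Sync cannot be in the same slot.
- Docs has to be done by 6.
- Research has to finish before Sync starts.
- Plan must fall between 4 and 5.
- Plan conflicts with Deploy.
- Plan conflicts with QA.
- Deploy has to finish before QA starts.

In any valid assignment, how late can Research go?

6

Downstream work caps Research at 6.
Research at 6 is achievable: Docs -> 1, Spec -> 5, QA -> 3, Sync -> 7, Plan -> 4, Deploy -> 2, Research -> 6.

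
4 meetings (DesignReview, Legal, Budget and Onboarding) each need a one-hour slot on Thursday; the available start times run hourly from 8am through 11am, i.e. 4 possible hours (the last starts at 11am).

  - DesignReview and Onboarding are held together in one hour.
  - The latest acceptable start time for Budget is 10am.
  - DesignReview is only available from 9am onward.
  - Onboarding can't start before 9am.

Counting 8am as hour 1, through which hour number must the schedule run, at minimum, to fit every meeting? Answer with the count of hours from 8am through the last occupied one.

DesignReview can't be placed before 9am — that is hour 2 counting from 8am — so the schedule must run through at least 2 hours.
2 works (last occupied hour: 9am): for example Legal in 8am, Budget in 8am, Onboarding in 9am, DesignReview in 9am.

2 hours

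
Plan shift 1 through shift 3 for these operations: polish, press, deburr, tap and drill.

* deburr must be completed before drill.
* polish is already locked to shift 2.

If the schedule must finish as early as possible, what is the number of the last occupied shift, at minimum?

2

The precedence chain requires at least 2 distinct shifts.
2 works (last occupied shift: shift 2): for example deburr=shift 1; tap=shift 1; drill=shift 2; press=shift 1; polish=shift 2.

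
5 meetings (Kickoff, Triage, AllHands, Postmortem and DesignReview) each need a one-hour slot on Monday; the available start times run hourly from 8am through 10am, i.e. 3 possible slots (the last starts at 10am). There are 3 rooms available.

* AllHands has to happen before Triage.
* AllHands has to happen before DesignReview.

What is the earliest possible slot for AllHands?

8am

Downstream work caps AllHands at 9am.
AllHands at 8am is achievable: AllHands -> 8am; Postmortem -> 8am; Kickoff -> 8am; Triage -> 9am; DesignReview -> 9am.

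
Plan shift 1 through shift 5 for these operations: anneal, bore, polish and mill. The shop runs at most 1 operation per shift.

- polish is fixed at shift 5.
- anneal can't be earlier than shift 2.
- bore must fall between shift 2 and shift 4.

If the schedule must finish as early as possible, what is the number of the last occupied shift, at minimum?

With at most 1 per shift and 4 operations, at least 4 shifts are needed.
polish can't be placed before shift 5, so the schedule must run through at least shift 5.
5 works (last occupied shift: shift 5): for example mill -> shift 1, bore -> shift 2, anneal -> shift 3, polish -> shift 5.

5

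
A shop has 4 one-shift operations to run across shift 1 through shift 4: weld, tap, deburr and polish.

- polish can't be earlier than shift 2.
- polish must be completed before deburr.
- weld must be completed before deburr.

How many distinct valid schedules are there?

Splitting on weld: it can be shift 1 (12), shift 2 (12), shift 3 (8). Listing each branch's schedules as (tap, deburr, polish) by shift number:
weld=shift 1: (1,3,2) (1,4,2) (1,4,3) (2,3,2) (2,4,2) (2,4,3) (3,3,2) (3,4,2) (3,4,3) (4,3,2) (4,4,2) (4,4,3) — 12.
weld=shift 2: (1,3,2) (1,4,2) (1,4,3) (2,3,2) (2,4,2) (2,4,3) (3,3,2) (3,4,2) (3,4,3) (4,3,2) (4,4,2) (4,4,3) — 12.
weld=shift 3: (1,4,2) (1,4,3) (2,4,2) (2,4,3) (3,4,2) (3,4,3) (4,4,2) (4,4,3) — 8.
Summing: 12 + 12 + 8 = 32.

32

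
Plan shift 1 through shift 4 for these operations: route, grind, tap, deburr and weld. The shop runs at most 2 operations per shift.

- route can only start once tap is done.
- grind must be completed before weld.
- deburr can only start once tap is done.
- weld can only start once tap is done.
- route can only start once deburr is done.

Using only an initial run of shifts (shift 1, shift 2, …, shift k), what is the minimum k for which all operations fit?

The precedence chain requires at least 3 distinct shifts.
With at most 2 per shift and 5 operations, at least 3 shifts are needed.
3 works (last occupied shift: shift 3): for example weld=shift 2, grind=shift 1, deburr=shift 2, route=shift 3, tap=shift 1.

3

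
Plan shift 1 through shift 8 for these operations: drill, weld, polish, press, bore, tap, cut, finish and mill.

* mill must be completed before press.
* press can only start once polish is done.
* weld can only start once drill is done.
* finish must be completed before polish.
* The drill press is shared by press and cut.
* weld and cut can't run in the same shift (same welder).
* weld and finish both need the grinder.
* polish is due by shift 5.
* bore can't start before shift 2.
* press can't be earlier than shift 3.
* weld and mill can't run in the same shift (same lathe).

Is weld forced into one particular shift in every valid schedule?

weld can be shift 2 (e.g. press=shift 3; polish=shift 2; mill=shift 1; tap=shift 1; drill=shift 1; weld=shift 2; finish=shift 1; bore=shift 2; cut=shift 1) or shift 3 (e.g. cut in shift 1; drill in shift 1; bore in shift 2; finish in shift 1; tap in shift 1; weld in shift 3; mill in shift 1; polish in shift 2; press in shift 3).

No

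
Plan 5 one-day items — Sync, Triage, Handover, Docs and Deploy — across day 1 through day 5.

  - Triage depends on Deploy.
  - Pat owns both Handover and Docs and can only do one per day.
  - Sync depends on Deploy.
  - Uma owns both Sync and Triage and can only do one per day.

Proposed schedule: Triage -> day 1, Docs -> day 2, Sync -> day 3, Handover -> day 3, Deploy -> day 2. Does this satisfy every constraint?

Uma owns both Sync and Triage and can only do one per day — holds.
Triage depends on Deploy — violated.
Sync depends on Deploy — holds.
Pat owns both Handover and Docs and can only do one per day — holds.

Invalid. Triage depends on Deploy.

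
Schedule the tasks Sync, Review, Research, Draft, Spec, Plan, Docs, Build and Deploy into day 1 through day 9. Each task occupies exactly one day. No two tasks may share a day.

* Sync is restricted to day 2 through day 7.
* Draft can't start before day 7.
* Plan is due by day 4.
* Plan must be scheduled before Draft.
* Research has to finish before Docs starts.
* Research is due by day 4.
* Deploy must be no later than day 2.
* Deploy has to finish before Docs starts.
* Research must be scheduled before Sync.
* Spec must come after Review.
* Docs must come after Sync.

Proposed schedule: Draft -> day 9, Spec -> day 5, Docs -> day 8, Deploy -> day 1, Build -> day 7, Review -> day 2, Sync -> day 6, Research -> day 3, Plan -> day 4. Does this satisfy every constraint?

Yes

No two tasks may share a day — holds.
Draft can't start before day 7 — holds.
Deploy must be no later than day 2 — holds.
Plan is due by day 4 — holds.
Research has to finish before Docs starts — holds.
Sync is restricted to day 2 through day 7 — holds.
Docs must come after Sync — holds.
Research is due by day 4 — holds.
Research must be scheduled before Sync — holds.
Deploy has to finish before Docs starts — holds.
Plan must be scheduled before Draft — holds.
Spec must come after Review — holds.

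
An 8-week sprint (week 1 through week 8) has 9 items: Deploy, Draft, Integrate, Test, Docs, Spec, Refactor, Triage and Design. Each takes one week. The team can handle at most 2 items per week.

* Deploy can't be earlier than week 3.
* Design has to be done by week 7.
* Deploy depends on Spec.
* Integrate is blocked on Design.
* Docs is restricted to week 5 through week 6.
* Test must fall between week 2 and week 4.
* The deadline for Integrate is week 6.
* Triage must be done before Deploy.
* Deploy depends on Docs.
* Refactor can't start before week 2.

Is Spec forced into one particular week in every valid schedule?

No

Spec can be week 1 (e.g. Spec=week 1; Test=week 2; Integrate=week 2; Docs=week 5; Deploy=week 6; Design=week 1; Draft=week 4; Triage=week 3; Refactor=week 3) or week 2 (e.g. Refactor in week 3, Spec in week 2, Deploy in week 6, Test in week 2, Design in week 1, Draft in week 4, Docs in week 5, Triage in week 1, Integrate in week 3).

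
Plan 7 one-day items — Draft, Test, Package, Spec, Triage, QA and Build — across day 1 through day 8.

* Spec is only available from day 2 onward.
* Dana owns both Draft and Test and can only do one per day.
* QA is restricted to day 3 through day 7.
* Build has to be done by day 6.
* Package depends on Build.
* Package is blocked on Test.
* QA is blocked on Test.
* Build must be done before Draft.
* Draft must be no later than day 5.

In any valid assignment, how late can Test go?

day 6

Downstream work caps Test at day 6.
Test at day 6 is achievable: Build=day 1; Test=day 6; Triage=day 1; Draft=day 2; Spec=day 2; QA=day 7; Package=day 7.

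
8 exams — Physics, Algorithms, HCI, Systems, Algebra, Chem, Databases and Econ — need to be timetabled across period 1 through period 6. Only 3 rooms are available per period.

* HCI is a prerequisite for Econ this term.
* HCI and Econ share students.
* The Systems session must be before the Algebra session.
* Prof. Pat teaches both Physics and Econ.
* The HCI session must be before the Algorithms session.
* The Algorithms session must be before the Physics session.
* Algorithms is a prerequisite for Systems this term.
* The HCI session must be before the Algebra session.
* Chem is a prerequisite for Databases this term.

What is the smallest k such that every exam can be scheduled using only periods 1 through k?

The precedence chain requires at least 4 distinct periods.
With at most 3 per period and 8 exams, at least 3 periods are needed.
4 works (last occupied period: period 4): for example Algorithms=period 2; Databases=period 2; Algebra=period 4; HCI=period 1; Chem=period 1; Systems=period 3; Physics=period 3; Econ=period 2.

4 periods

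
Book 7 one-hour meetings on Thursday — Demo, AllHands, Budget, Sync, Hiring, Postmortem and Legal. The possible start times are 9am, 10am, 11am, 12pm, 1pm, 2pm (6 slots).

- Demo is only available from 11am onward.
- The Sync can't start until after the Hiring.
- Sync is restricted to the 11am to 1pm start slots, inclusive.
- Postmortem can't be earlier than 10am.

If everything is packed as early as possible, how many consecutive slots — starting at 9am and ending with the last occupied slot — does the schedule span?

The precedence chain requires at least 2 distinct slots.
Demo can't be placed before 11am — that is slot 3 counting from 9am — so the schedule must run through at least 3 slots.
3 works (last occupied slot: 11am): for example AllHands -> 9am; Budget -> 9am; Legal -> 9am; Sync -> 11am; Demo -> 11am; Postmortem -> 10am; Hiring -> 9am.

3 slots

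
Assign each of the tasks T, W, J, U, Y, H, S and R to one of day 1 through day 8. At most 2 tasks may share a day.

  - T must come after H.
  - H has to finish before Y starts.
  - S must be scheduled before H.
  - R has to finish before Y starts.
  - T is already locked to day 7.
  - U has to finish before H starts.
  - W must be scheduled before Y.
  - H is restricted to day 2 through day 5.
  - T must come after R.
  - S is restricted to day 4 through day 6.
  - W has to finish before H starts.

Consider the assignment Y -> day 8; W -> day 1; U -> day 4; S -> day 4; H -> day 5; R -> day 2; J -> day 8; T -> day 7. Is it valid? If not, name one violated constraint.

Valid

T is already locked to day 7 — holds.
S must be scheduled before H — holds.
T must come after R — holds.
At most 2 tasks may share a day — holds.
W has to finish before H starts — holds.
U has to finish before H starts — holds.
H has to finish before Y starts — holds.
T must come after H — holds.
W must be scheduled before Y — holds.
S is restricted to day 4 through day 6 — holds.
R has to finish before Y starts — holds.
H is restricted to day 2 through day 5 — holds.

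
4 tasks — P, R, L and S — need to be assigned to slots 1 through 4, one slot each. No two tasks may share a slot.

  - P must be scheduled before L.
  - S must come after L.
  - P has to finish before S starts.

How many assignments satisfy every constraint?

4

Enumerating: R=4, P=1, L=2, S=3 | S=4; R=3; L=2; P=1 | S=4; P=1; R=2; L=3 | S=4, L=3, R=1, P=2.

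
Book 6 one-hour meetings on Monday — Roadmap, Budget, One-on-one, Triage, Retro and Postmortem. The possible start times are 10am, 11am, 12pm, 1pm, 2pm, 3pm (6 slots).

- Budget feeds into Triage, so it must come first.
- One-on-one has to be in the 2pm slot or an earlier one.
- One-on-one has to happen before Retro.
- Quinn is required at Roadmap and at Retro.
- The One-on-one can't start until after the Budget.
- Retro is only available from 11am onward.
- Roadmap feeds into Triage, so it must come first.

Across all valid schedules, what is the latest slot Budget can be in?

1pm

Downstream work caps Budget at 1pm.
Budget at 1pm is achievable: Postmortem in 10am, Retro in 3pm, One-on-one in 2pm, Budget in 1pm, Triage in 2pm, Roadmap in 10am.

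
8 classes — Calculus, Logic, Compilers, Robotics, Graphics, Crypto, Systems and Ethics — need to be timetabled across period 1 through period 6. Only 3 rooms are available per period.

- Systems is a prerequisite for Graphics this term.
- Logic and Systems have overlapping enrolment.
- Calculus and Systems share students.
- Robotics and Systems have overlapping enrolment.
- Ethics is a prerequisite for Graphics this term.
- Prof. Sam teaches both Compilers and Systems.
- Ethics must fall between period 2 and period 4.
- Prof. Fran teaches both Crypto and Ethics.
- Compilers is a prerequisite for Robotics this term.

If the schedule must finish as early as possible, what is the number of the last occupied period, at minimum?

period 3

The precedence chain requires at least 2 distinct periods.
With at most 3 per period and 8 classes, at least 3 periods are needed.
Propagating the time windows through the other constraints, Graphics can't land before period 3, so the schedule must run through at least period 3.
3 works (last occupied period: period 3): for example Logic -> period 1, Robotics -> period 3, Calculus -> period 1, Crypto -> period 3, Systems -> period 2, Ethics -> period 2, Compilers -> period 1, Graphics -> period 3.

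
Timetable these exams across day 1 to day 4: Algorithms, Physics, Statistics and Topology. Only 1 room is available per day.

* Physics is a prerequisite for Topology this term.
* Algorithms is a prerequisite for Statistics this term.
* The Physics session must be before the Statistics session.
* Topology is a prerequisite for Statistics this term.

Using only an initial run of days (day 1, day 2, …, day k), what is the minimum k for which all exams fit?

The precedence chain requires at least 3 distinct days.
With at most 1 per day and 4 exams, at least 4 days are needed.
4 works (last occupied day: day 4): for example Physics in day 1, Algorithms in day 3, Topology in day 2, Statistics in day 4.

4 days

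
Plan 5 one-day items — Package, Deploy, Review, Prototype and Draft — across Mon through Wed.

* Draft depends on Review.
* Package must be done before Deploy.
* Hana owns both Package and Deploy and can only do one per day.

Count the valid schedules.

27

Splitting on Package: it can be Mon (18), Tue (9). Listing each branch's schedules as (Deploy, Review, Prototype, Draft):
Package=Mon: (Tue,Mon,Mon,Tue) (Tue,Mon,Mon,Wed) (Tue,Mon,Tue,Tue) (Tue,Mon,Tue,Wed) (Tue,Mon,Wed,Tue) (Tue,Mon,Wed,Wed) (Tue,Tue,Mon,Wed) (Tue,Tue,Tue,Wed) (Tue,Tue,Wed,Wed) (Wed,Mon,Mon,Tue) (Wed,Mon,Mon,Wed) (Wed,Mon,Tue,Tue) (Wed,Mon,Tue,Wed) (Wed,Mon,Wed,Tue) (Wed,Mon,Wed,Wed) (Wed,Tue,Mon,Wed) (Wed,Tue,Tue,Wed) (Wed,Tue,Wed,Wed) — 18.
Package=Tue: (Wed,Mon,Mon,Tue) (Wed,Mon,Mon,Wed) (Wed,Mon,Tue,Tue) (Wed,Mon,Tue,Wed) (Wed,Mon,Wed,Tue) (Wed,Mon,Wed,Wed) (Wed,Tue,Mon,Wed) (Wed,Tue,Tue,Wed) (Wed,Tue,Wed,Wed) — 9.
Summing: 18 + 9 = 27.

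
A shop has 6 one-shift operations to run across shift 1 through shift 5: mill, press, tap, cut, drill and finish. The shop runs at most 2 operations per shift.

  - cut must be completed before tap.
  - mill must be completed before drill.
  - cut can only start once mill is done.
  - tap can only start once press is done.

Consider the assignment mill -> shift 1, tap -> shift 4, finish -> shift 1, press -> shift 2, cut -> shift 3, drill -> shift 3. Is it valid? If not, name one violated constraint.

cut can only start once mill is done — holds.
The shop runs at most 2 operations per shift — holds.
tap can only start once press is done — holds.
mill must be completed before drill — holds.
cut must be completed before tap — holds.

Yes, all constraints hold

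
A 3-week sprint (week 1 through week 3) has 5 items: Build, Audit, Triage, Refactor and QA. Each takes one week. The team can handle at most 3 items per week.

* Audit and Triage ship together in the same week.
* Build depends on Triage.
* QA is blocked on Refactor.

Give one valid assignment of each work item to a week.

Refactor in week 1; Audit in week 1; Build in week 2; Triage in week 1; QA in week 2

Checking: Refactor(week 1) before QA(week 2); Triage(week 1) before Build(week 2); Audit = Triage = week 1; max 3 per week (cap 3).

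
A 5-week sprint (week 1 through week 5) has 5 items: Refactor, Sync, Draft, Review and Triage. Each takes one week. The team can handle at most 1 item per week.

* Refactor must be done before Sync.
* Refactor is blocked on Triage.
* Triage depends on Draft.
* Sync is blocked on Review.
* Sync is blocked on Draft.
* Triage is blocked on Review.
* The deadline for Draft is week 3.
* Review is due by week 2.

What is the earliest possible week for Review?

Review's own window allows nothing later than week 2.
Review at week 1 is achievable: Sync in week 5, Draft in week 2, Review in week 1, Refactor in week 4, Triage in week 3.

week 1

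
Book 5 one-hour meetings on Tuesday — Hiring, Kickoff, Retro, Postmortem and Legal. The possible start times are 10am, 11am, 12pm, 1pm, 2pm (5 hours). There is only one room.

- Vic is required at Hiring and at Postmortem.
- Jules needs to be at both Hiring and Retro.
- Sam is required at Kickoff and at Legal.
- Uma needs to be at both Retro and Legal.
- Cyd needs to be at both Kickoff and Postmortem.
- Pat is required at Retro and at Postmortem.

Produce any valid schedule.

Legal in 2pm; Kickoff in 11am; Hiring in 10am; Postmortem in 1pm; Retro in 12pm

Checking: Kickoff(11am) != Postmortem(1pm); Kickoff(11am) != Legal(2pm); Hiring(10am) != Postmortem(1pm); Retro(12pm) != Legal(2pm); Hiring(10am) != Retro(12pm); Retro(12pm) != Postmortem(1pm); max 1 per hour (cap 1).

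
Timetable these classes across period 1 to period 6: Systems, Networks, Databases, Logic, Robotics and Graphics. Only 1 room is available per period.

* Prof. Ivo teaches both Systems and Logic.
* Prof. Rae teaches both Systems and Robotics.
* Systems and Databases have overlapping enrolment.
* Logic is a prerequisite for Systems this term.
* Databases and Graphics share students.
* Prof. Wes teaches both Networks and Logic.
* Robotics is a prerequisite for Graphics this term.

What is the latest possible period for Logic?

period 5

Downstream work caps Logic at period 5.
Logic at period 5 is achievable: Logic=period 5, Systems=period 6, Graphics=period 2, Robotics=period 1, Networks=period 3, Databases=period 4.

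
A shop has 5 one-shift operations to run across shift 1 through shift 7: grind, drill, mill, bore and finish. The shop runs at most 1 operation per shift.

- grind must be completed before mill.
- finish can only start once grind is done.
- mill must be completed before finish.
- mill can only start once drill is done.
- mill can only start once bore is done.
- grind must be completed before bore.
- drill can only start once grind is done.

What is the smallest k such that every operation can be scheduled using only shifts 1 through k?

The precedence chain requires at least 4 distinct shifts.
With at most 1 per shift and 5 operations, at least 5 shifts are needed.
5 works (last occupied shift: shift 5): for example bore in shift 3; grind in shift 1; mill in shift 4; drill in shift 2; finish in shift 5.

5 shifts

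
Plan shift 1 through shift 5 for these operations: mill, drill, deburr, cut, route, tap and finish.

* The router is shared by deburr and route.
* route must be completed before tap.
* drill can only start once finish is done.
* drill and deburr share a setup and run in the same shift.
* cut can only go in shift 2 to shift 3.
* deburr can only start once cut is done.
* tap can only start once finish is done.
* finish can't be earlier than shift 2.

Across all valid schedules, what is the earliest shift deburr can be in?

shift 3

Precedence pushes deburr to at least shift 3.
deburr at shift 3 is achievable: drill -> shift 3, tap -> shift 3, finish -> shift 2, cut -> shift 2, route -> shift 1, deburr -> shift 3, mill -> shift 1.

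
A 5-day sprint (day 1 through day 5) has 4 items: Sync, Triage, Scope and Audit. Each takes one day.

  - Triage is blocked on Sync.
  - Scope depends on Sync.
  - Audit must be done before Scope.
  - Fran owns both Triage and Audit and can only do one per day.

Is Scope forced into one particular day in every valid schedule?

No

Scope can be day 2 (e.g. Audit -> day 1; Triage -> day 2; Scope -> day 2; Sync -> day 1) or day 3 (e.g. Triage in day 2, Sync in day 1, Audit in day 1, Scope in day 3).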